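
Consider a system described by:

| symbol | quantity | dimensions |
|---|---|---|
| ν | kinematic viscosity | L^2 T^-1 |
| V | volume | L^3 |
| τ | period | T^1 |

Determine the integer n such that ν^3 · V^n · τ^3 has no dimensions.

Balance the L exponent: (3)·n from V, plus 3·(2) + 3·(0) = 6 from the rest, must sum to zero.
3n + 6 = 0, so n = -2.

-2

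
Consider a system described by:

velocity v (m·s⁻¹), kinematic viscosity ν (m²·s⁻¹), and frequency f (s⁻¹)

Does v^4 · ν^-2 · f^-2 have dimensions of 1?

Sum the exponent of each base dimension across the product:
  M: 4·[v]_M − 2·[ν]_M − 2·[f]_M = 4·(0) − 2·(0) − 2·(0) = 0
  L: 4·[v]_L − 2·[ν]_L − 2·[f]_L = 4·(1) − 2·(2) − 2·(0) = 0
  T: 4·[v]_T − 2·[ν]_T − 2·[f]_T = 4·(-1) − 2·(-1) − 2·(-1) = 0
  I: 4·[v]_I − 2·[ν]_I − 2·[f]_I = 4·(0) − 2·(0) − 2·(0) = 0
All base exponents vanish — dimensionless.

yes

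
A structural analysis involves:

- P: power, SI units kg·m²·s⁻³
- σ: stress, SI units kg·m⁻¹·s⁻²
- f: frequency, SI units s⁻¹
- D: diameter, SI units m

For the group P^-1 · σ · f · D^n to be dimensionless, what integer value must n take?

Balance the L exponent: (1)·n from D, plus −(2) + (-1) + (0) = -3 from the rest, must sum to zero.
n − 3 = 0, so n = 3.

3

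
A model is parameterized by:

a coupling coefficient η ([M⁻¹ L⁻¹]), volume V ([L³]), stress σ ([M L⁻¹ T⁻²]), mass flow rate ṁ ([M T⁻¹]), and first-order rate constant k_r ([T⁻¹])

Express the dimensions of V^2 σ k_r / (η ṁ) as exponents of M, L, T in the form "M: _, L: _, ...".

Collect each base-dimension exponent across the product:
  M: −(-1) + 2·(0) + (1) − (1) + (0) = 1
  L: −(-1) + 2·(3) + (-1) − (0) + (0) = 6
  T: −(0) + 2·(0) + (-2) − (-1) + (-1) = -2
So the dimensions are [M L⁶ T⁻²].

M: 1, L: 6, T: -2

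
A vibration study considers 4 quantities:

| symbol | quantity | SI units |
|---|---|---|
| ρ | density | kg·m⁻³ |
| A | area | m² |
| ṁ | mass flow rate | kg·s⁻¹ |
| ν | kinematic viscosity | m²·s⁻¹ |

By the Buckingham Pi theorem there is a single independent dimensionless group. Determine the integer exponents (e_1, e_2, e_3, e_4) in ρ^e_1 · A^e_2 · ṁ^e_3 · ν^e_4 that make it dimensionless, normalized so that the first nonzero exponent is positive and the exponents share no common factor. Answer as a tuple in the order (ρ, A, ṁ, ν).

(2, 1, -2, 2)

M: e_1·(1) + e_2·(0) + e_3·(1) + e_4·(0) = 0
L: e_1·(-3) + e_2·(2) + e_3·(0) + e_4·(2) = 0
T: e_1·(0) + e_2·(0) + e_3·(-1) + e_4·(-1) = 0
Solving this homogeneous linear system for the smallest-integer solution (first nonzero entry positive) gives (2, 1, -2, 2).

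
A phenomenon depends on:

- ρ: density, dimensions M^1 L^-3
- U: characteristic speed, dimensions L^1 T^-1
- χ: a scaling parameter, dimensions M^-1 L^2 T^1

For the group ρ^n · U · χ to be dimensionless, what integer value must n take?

1

Balance the M exponent: (1)·n from ρ, plus (0) + (-1) = -1 from the rest, must sum to zero.
n − 1 = 0, so n = 1.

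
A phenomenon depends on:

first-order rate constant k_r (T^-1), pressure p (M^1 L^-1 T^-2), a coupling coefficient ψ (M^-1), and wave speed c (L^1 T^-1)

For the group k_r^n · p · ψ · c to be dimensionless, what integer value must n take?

Balance the T exponent: (-1)·n from k_r, plus (-2) + (0) + (-1) = -3 from the rest, must sum to zero.
−n − 3 = 0, so n = -3.

-3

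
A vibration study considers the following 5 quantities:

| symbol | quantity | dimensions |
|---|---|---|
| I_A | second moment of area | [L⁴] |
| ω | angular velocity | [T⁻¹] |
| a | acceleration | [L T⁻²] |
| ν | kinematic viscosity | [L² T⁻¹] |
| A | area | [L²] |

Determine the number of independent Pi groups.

3

There are 5 variables and 2 base dimensions (L, T).
The dimension matrix has rank 2.
Independent dimensionless groups: 5 − 2 = 3.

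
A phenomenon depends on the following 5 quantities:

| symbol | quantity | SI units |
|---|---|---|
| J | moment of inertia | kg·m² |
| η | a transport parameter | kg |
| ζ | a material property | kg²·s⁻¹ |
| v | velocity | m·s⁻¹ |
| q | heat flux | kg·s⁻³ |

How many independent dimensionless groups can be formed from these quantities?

There are 5 variables and 3 base dimensions (M, L, T).
The dimension matrix has rank 3.
Independent dimensionless groups: 5 − 3 = 2.

2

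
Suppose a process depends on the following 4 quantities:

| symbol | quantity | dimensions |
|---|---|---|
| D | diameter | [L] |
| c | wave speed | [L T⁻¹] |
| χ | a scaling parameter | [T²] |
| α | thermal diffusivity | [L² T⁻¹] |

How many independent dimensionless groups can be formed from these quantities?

There are 4 variables and 2 base dimensions (L, T).
The dimension matrix has rank 2.
Independent dimensionless groups: 4 − 2 = 2.

2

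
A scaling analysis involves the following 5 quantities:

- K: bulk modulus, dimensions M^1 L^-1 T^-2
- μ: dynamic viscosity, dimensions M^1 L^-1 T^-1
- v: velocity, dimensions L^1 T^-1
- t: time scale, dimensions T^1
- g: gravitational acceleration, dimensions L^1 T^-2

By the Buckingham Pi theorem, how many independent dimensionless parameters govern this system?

There are 5 variables and 3 base dimensions (M, L, T).
The dimension matrix has rank 3.
Independent dimensionless groups: 5 − 3 = 2.

2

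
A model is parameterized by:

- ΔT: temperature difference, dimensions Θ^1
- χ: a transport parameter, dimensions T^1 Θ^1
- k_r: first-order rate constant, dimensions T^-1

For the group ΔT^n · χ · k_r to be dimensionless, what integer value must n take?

Balance the Θ exponent: (1)·n from ΔT, plus (1) + (0) = 1 from the rest, must sum to zero.
n + 1 = 0, so n = -1.

-1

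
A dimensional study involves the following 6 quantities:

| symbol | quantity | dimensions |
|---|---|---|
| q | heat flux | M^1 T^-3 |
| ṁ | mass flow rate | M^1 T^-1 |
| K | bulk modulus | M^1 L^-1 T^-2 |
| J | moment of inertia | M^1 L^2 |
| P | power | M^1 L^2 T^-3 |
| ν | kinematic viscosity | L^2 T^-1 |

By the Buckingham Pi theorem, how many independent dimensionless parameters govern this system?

3

There are 6 variables and 3 base dimensions (M, L, T).
The dimension matrix has rank 3.
Independent dimensionless groups: 6 − 3 = 3.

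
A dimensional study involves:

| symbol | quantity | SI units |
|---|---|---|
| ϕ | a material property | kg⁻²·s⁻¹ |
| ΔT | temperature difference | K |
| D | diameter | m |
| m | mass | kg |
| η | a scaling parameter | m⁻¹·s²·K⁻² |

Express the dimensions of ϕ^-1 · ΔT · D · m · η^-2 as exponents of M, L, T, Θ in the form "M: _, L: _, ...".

M: 3, L: 3, T: -3, Θ: 5

Collect each base-dimension exponent across the product:
  M: −(-2) + (0) + (0) + (1) − 2·(0) = 3
  L: −(0) + (0) + (1) + (0) − 2·(-1) = 3
  T: −(-1) + (0) + (0) + (0) − 2·(2) = -3
  Θ: −(0) + (1) + (0) + (0) − 2·(-2) = 5
So the dimensions are [M³ L³ T⁻³ Θ⁵].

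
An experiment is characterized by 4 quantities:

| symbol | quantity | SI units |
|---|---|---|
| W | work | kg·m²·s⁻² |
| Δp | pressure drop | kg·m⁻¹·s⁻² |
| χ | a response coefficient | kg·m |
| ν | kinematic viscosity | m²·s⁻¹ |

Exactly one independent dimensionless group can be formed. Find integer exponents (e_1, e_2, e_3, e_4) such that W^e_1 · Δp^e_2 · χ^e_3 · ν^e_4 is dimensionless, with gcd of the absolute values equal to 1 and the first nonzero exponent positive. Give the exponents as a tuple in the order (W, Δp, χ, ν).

M: e_1·(1) + e_2·(1) + e_3·(1) + e_4·(0) = 0
L: e_1·(2) + e_2·(-1) + e_3·(1) + e_4·(2) = 0
T: e_1·(-2) + e_2·(-2) + e_3·(0) + e_4·(-1) = 0
Solving this homogeneous linear system for the smallest-integer solution (first nonzero entry positive) gives (2, -1, -1, -2).

(2, -1, -1, -2)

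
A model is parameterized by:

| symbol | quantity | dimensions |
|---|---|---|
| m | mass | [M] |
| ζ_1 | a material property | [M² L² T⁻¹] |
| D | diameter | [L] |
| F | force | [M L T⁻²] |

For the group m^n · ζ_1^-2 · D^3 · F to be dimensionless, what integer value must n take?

Balance the M exponent: (1)·n from m, plus −2·(2) + 3·(0) + (1) = -3 from the rest, must sum to zero.
n − 3 = 0, so n = 3.

3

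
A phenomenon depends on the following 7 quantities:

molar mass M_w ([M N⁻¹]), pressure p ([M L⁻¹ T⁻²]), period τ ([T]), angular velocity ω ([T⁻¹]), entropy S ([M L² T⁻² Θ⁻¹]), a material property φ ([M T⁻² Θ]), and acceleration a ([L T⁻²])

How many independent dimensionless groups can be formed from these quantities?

There are 7 variables and 5 base dimensions (M, L, T, Θ, N).
The dimension matrix has rank 5.
Independent dimensionless groups: 7 − 5 = 2.

2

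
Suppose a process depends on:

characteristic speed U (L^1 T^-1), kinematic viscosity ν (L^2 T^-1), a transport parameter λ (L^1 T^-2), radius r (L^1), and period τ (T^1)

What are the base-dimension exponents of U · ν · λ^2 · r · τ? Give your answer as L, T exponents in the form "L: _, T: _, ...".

L: 6, T: -5

Collect each base-dimension exponent across the product:
  L: (1) + (2) + 2·(1) + (1) + (0) = 6
  T: (-1) + (-1) + 2·(-2) + (0) + (1) = -5
So the dimensions are [L⁶ T⁻⁵].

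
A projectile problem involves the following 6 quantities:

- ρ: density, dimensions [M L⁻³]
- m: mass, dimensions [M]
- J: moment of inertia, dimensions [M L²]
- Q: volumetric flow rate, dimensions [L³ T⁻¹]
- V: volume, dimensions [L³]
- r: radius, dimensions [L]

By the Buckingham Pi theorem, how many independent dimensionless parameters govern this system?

3

There are 6 variables and 3 base dimensions (M, L, T).
The dimension matrix has rank 3.
Independent dimensionless groups: 6 − 3 = 3.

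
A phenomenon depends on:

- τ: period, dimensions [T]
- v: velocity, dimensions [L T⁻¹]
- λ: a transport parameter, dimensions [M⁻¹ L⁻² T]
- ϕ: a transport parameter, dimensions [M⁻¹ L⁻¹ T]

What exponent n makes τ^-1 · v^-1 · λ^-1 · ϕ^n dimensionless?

Balance the M exponent: (-1)·n from ϕ, plus −(0) − (0) − (-1) = 1 from the rest, must sum to zero.
−n + 1 = 0, so n = 1.

1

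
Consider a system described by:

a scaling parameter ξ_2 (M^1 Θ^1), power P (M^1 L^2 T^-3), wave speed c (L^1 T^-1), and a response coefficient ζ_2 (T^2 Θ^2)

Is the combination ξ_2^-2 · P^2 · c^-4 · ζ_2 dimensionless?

Sum the exponent of each base dimension across the product:
  M: −2·[ξ_2]_M + 2·[P]_M − 4·[c]_M + [ζ_2]_M = −2·(1) + 2·(1) − 4·(0) + (0) = 0
  L: −2·[ξ_2]_L + 2·[P]_L − 4·[c]_L + [ζ_2]_L = −2·(0) + 2·(2) − 4·(1) + (0) = 0
  T: −2·[ξ_2]_T + 2·[P]_T − 4·[c]_T + [ζ_2]_T = −2·(0) + 2·(-3) − 4·(-1) + (2) = 0
  Θ: −2·[ξ_2]_Θ + 2·[P]_Θ − 4·[c]_Θ + [ζ_2]_Θ = −2·(1) + 2·(0) − 4·(0) + (2) = 0
All base exponents vanish — dimensionless.

yes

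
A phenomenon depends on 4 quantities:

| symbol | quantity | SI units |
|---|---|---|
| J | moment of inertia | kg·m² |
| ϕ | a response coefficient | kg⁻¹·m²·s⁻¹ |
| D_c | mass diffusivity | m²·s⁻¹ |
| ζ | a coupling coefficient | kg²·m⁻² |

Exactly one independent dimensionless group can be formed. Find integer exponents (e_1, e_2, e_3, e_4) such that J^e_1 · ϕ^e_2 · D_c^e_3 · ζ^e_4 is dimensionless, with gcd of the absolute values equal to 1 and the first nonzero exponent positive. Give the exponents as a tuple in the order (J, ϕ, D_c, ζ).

(1, 3, -3, 1)

M: e_1·(1) + e_2·(-1) + e_3·(0) + e_4·(2) = 0
L: e_1·(2) + e_2·(2) + e_3·(2) + e_4·(-2) = 0
T: e_1·(0) + e_2·(-1) + e_3·(-1) + e_4·(0) = 0
Solving this homogeneous linear system for the smallest-integer solution (first nonzero entry positive) gives (1, 3, -3, 1).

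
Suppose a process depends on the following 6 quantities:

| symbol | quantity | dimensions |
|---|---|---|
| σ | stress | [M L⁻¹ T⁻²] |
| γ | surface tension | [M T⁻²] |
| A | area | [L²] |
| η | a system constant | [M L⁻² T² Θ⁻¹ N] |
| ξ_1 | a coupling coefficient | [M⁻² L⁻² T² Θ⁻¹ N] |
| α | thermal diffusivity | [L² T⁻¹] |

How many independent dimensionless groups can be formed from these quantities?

There are 6 variables and 5 base dimensions (M, L, T, Θ, N).
The dimension matrix has rank 4 (less than 5: the dimension vectors are linearly dependent).
Independent dimensionless groups: 6 − 4 = 2.

2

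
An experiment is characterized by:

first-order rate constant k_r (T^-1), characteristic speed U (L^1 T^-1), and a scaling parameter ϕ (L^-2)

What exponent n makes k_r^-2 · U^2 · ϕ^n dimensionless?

Balance the L exponent: (-2)·n from ϕ, plus −2·(0) + 2·(1) = 2 from the rest, must sum to zero.
-2n + 2 = 0, so n = 1.

1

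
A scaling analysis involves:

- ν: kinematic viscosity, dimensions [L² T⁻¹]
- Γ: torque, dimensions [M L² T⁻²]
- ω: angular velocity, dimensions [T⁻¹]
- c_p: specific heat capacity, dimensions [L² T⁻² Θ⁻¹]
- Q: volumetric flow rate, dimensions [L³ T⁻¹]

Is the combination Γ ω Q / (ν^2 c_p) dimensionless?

no

Sum the exponent of each base dimension across the product:
  M: −2·[ν]_M + [Γ]_M + [ω]_M − [c_p]_M + [Q]_M = −2·(0) + (1) + (0) − (0) + (0) = 1
  L: −2·[ν]_L + [Γ]_L + [ω]_L − [c_p]_L + [Q]_L = −2·(2) + (2) + (0) − (2) + (3) = -1
  T: −2·[ν]_T + [Γ]_T + [ω]_T − [c_p]_T + [Q]_T = −2·(-1) + (-2) + (-1) − (-2) + (-1) = 0
  Θ: −2·[ν]_Θ + [Γ]_Θ + [ω]_Θ − [c_p]_Θ + [Q]_Θ = −2·(0) + (0) + (0) − (-1) + (0) = 1
Net dimensions [M L⁻¹ Θ] ≠ [1] — not dimensionless.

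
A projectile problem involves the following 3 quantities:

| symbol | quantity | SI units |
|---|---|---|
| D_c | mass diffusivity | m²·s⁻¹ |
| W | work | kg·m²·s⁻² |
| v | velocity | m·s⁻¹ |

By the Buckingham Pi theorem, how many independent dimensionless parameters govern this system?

0

There are 3 variables and 3 base dimensions (M, L, T).
The dimension matrix has rank 3.
Independent dimensionless groups: 3 − 3 = 0.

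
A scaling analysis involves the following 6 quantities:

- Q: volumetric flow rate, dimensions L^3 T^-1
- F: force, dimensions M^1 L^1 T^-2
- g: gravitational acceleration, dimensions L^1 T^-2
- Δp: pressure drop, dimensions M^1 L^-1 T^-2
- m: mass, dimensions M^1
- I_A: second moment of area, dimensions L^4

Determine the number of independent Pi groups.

There are 6 variables and 3 base dimensions (M, L, T).
The dimension matrix has rank 3.
Independent dimensionless groups: 6 − 3 = 3.

3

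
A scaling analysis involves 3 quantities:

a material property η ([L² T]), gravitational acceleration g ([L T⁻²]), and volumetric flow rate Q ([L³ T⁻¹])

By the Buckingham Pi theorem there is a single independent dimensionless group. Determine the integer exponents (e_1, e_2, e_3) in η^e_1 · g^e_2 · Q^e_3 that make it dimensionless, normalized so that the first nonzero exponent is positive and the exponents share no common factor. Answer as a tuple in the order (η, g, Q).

L: e_1·(2) + e_2·(1) + e_3·(3) = 0
T: e_1·(1) + e_2·(-2) + e_3·(-1) = 0
Solving this homogeneous linear system for the smallest-integer solution (first nonzero entry positive) gives (1, 1, -1).

(1, 1, -1)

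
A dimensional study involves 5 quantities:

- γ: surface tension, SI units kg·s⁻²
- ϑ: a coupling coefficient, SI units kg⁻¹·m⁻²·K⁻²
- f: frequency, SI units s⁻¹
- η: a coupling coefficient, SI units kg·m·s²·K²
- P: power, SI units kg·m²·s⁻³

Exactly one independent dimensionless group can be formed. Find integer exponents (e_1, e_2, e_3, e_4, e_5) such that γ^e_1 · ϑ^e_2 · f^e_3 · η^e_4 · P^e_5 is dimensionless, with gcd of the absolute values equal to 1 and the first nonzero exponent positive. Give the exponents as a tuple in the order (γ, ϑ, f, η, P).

M: e_1·(1) + e_2·(-1) + e_3·(0) + e_4·(1) + e_5·(1) = 0
L: e_1·(0) + e_2·(-2) + e_3·(0) + e_4·(1) + e_5·(2) = 0
T: e_1·(-2) + e_2·(0) + e_3·(-1) + e_4·(2) + e_5·(-3) = 0
Θ: e_1·(0) + e_2·(-2) + e_3·(0) + e_4·(2) + e_5·(0) = 0
Solving this homogeneous linear system for the smallest-integer solution (first nonzero entry positive) gives (1, -2, -3, -2, -1).

(1, -2, -3, -2, -1)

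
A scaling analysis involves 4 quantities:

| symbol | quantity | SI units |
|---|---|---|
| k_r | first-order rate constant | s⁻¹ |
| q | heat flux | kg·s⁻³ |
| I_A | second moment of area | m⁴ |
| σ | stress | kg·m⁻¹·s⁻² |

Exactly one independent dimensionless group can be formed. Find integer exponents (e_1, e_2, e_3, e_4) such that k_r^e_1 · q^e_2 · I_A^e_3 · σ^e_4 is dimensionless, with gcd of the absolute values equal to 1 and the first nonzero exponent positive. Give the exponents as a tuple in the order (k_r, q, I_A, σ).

M: e_1·(0) + e_2·(1) + e_3·(0) + e_4·(1) = 0
L: e_1·(0) + e_2·(0) + e_3·(4) + e_4·(-1) = 0
T: e_1·(-1) + e_2·(-3) + e_3·(0) + e_4·(-2) = 0
Solving this homogeneous linear system for the smallest-integer solution (first nonzero entry positive) gives (4, -4, 1, 4).

(4, -4, 1, 4)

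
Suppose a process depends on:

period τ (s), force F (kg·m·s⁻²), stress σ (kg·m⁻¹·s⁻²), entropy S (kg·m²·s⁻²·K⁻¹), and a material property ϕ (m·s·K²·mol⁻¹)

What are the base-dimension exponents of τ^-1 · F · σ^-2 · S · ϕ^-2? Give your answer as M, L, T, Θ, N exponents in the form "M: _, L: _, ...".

M: 0, L: 3, T: -3, Θ: -5, N: 2

Collect each base-dimension exponent across the product:
  M: −(0) + (1) − 2·(1) + (1) − 2·(0) = 0
  L: −(0) + (1) − 2·(-1) + (2) − 2·(1) = 3
  T: −(1) + (-2) − 2·(-2) + (-2) − 2·(1) = -3
  Θ: −(0) + (0) − 2·(0) + (-1) − 2·(2) = -5
  N: −(0) + (0) − 2·(0) + (0) − 2·(-1) = 2
So the dimensions are [L³ T⁻³ Θ⁻⁵ N²].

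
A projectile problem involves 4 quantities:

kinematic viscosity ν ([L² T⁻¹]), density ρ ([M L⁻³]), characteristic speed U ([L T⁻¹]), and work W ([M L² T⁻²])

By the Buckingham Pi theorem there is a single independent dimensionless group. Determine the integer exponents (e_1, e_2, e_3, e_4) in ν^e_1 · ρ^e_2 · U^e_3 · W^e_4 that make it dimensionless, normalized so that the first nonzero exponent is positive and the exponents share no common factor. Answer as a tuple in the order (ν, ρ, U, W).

M: e_1·(0) + e_2·(1) + e_3·(0) + e_4·(1) = 0
L: e_1·(2) + e_2·(-3) + e_3·(1) + e_4·(2) = 0
T: e_1·(-1) + e_2·(0) + e_3·(-1) + e_4·(-2) = 0
Solving this homogeneous linear system for the smallest-integer solution (first nonzero entry positive) gives (3, 1, -1, -1).

(3, 1, -1, -1)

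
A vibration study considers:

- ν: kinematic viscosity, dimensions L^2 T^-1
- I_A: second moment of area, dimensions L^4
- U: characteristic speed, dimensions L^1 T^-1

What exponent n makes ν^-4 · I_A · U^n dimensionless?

4

Balance the L exponent: (1)·n from U, plus −4·(2) + (4) = -4 from the rest, must sum to zero.
n − 4 = 0, so n = 4.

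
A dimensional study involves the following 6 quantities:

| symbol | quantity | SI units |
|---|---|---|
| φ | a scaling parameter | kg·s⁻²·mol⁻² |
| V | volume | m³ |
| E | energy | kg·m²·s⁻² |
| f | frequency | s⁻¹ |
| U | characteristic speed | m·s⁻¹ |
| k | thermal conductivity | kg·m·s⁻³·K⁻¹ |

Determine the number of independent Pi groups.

There are 6 variables and 5 base dimensions (M, L, T, Θ, N).
The dimension matrix has rank 5.
Independent dimensionless groups: 6 − 5 = 1.

1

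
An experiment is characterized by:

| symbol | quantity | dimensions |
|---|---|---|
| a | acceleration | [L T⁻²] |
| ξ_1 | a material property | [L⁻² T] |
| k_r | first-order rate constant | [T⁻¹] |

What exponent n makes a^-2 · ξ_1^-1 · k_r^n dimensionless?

Balance the T exponent: (-1)·n from k_r, plus −2·(-2) − (1) = 3 from the rest, must sum to zero.
−n + 3 = 0, so n = 3.

3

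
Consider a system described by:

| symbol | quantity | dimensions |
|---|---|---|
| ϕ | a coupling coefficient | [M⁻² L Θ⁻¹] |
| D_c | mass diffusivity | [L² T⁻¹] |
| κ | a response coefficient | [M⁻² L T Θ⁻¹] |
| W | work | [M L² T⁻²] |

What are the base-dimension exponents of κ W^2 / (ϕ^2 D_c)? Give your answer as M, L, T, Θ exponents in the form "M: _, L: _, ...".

M: 4, L: 1, T: -2, Θ: 1

Collect each base-dimension exponent across the product:
  M: −2·(-2) − (0) + (-2) + 2·(1) = 4
  L: −2·(1) − (2) + (1) + 2·(2) = 1
  T: −2·(0) − (-1) + (1) + 2·(-2) = -2
  Θ: −2·(-1) − (0) + (-1) + 2·(0) = 1
So the dimensions are [M⁴ L T⁻² Θ].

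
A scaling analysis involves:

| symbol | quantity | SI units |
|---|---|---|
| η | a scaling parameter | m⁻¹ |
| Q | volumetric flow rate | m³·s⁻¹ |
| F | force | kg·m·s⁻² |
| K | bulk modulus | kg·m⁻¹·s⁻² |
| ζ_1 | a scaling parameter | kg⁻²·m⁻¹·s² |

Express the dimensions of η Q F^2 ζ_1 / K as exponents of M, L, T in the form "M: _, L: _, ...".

Collect each base-dimension exponent across the product:
  M: (0) + (0) + 2·(1) − (1) + (-2) = -1
  L: (-1) + (3) + 2·(1) − (-1) + (-1) = 4
  T: (0) + (-1) + 2·(-2) − (-2) + (2) = -1
So the dimensions are [M⁻¹ L⁴ T⁻¹].

M: -1, L: 4, T: -1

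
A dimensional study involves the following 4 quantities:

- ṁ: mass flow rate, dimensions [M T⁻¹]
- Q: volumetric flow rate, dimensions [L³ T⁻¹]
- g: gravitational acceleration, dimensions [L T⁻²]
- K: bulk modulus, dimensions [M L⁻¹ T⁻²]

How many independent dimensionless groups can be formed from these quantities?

1

There are 4 variables and 3 base dimensions (M, L, T).
The dimension matrix has rank 3.
Independent dimensionless groups: 4 − 3 = 1.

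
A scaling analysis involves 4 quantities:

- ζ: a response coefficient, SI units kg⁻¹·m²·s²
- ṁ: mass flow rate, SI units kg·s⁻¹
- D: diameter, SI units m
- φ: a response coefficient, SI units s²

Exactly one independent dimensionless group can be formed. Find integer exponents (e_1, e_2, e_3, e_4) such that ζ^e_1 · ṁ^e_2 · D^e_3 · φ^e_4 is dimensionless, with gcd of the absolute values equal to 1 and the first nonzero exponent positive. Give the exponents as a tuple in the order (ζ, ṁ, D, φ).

M: e_1·(-1) + e_2·(1) + e_3·(0) + e_4·(0) = 0
L: e_1·(2) + e_2·(0) + e_3·(1) + e_4·(0) = 0
T: e_1·(2) + e_2·(-1) + e_3·(0) + e_4·(2) = 0
Solving this homogeneous linear system for the smallest-integer solution (first nonzero entry positive) gives (2, 2, -4, -1).

(2, 2, -4, -1)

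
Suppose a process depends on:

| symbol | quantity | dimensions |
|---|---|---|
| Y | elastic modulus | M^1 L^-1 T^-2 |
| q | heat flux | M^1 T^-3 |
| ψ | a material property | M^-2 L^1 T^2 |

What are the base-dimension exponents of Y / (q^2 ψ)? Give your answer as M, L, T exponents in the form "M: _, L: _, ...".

Collect each base-dimension exponent across the product:
  M: (1) − 2·(1) − (-2) = 1
  L: (-1) − 2·(0) − (1) = -2
  T: (-2) − 2·(-3) − (2) = 2
So the dimensions are [M L⁻² T²].

M: 1, L: -2, T: 2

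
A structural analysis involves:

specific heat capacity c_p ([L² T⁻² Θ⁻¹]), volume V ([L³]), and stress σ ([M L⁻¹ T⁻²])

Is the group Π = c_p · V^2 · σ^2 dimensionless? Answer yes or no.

no

Sum the exponent of each base dimension across the product:
  M: [c_p]_M + 2·[V]_M + 2·[σ]_M = (0) + 2·(0) + 2·(1) = 2
  L: [c_p]_L + 2·[V]_L + 2·[σ]_L = (2) + 2·(3) + 2·(-1) = 6
  T: [c_p]_T + 2·[V]_T + 2·[σ]_T = (-2) + 2·(0) + 2·(-2) = -6
  Θ: [c_p]_Θ + 2·[V]_Θ + 2·[σ]_Θ = (-1) + 2·(0) + 2·(0) = -1
Net dimensions [M² L⁶ T⁻⁶ Θ⁻¹] ≠ [1] — not dimensionless.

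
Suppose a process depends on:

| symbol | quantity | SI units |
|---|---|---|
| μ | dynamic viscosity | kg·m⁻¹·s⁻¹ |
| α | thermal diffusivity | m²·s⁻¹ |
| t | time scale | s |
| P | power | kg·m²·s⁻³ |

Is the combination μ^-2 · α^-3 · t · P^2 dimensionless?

yes

Sum the exponent of each base dimension across the product:
  M: −2·[μ]_M − 3·[α]_M + [t]_M + 2·[P]_M = −2·(1) − 3·(0) + (0) + 2·(1) = 0
  L: −2·[μ]_L − 3·[α]_L + [t]_L + 2·[P]_L = −2·(-1) − 3·(2) + (0) + 2·(2) = 0
  T: −2·[μ]_T − 3·[α]_T + [t]_T + 2·[P]_T = −2·(-1) − 3·(-1) + (1) + 2·(-3) = 0
  Θ: −2·[μ]_Θ − 3·[α]_Θ + [t]_Θ + 2·[P]_Θ = −2·(0) − 3·(0) + (0) + 2·(0) = 0
All base exponents vanish — dimensionless.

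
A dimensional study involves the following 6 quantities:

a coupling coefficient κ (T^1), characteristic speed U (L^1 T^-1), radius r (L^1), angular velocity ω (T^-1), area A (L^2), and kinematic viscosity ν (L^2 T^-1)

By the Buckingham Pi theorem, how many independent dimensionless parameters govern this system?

There are 6 variables and 2 base dimensions (L, T).
The dimension matrix has rank 2.
Independent dimensionless groups: 6 − 2 = 4.

4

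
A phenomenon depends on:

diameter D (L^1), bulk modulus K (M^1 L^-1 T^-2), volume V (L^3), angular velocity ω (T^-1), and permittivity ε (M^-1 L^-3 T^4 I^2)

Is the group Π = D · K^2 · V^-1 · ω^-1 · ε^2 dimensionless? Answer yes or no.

Sum the exponent of each base dimension across the product:
  M: [D]_M + 2·[K]_M − [V]_M − [ω]_M + 2·[ε]_M = (0) + 2·(1) − (0) − (0) + 2·(-1) = 0
  L: [D]_L + 2·[K]_L − [V]_L − [ω]_L + 2·[ε]_L = (1) + 2·(-1) − (3) − (0) + 2·(-3) = -10
  T: [D]_T + 2·[K]_T − [V]_T − [ω]_T + 2·[ε]_T = (0) + 2·(-2) − (0) − (-1) + 2·(4) = 5
  I: [D]_I + 2·[K]_I − [V]_I − [ω]_I + 2·[ε]_I = (0) + 2·(0) − (0) − (0) + 2·(2) = 4
Net dimensions [L⁻¹⁰ T⁵ I⁴] ≠ [1] — not dimensionless.

no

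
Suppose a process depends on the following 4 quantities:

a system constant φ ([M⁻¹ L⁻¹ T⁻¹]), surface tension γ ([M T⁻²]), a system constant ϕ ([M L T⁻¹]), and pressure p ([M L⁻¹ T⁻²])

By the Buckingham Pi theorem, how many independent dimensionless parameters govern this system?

1

There are 4 variables and 3 base dimensions (M, L, T).
The dimension matrix has rank 3.
Independent dimensionless groups: 4 − 3 = 1.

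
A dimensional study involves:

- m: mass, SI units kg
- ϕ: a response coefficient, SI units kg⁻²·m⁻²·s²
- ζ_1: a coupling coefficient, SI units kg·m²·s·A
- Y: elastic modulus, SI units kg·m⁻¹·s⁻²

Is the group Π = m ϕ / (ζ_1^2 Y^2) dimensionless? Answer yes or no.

no

Sum the exponent of each base dimension across the product:
  M: [m]_M + [ϕ]_M − 2·[ζ_1]_M − 2·[Y]_M = (1) + (-2) − 2·(1) − 2·(1) = -5
  L: [m]_L + [ϕ]_L − 2·[ζ_1]_L − 2·[Y]_L = (0) + (-2) − 2·(2) − 2·(-1) = -4
  T: [m]_T + [ϕ]_T − 2·[ζ_1]_T − 2·[Y]_T = (0) + (2) − 2·(1) − 2·(-2) = 4
  I: [m]_I + [ϕ]_I − 2·[ζ_1]_I − 2·[Y]_I = (0) + (0) − 2·(1) − 2·(0) = -2
Net dimensions [M⁻⁵ L⁻⁴ T⁴ I⁻²] ≠ [1] — not dimensionless.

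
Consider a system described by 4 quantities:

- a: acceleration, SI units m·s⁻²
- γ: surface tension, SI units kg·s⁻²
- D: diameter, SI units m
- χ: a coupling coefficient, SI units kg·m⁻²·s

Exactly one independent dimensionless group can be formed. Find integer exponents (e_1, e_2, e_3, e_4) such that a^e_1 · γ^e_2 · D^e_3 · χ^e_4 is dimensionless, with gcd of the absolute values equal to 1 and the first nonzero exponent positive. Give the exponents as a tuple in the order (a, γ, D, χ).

(3, -2, 1, 2)

M: e_1·(0) + e_2·(1) + e_3·(0) + e_4·(1) = 0
L: e_1·(1) + e_2·(0) + e_3·(1) + e_4·(-2) = 0
T: e_1·(-2) + e_2·(-2) + e_3·(0) + e_4·(1) = 0
Solving this homogeneous linear system for the smallest-integer solution (first nonzero entry positive) gives (3, -2, 1, 2).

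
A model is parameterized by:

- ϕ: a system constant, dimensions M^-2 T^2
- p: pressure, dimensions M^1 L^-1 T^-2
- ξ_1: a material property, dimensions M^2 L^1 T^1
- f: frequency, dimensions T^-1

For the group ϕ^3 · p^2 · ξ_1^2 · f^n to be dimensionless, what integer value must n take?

Balance the T exponent: (-1)·n from f, plus 3·(2) + 2·(-2) + 2·(1) = 4 from the rest, must sum to zero.
−n + 4 = 0, so n = 4.

4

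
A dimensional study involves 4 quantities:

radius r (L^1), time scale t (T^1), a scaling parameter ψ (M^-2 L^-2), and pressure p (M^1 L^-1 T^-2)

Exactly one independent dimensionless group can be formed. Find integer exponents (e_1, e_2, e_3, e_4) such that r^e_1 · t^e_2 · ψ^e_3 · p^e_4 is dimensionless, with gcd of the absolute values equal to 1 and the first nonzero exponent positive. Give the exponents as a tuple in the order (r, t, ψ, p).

(4, 4, 1, 2)

M: e_1·(0) + e_2·(0) + e_3·(-2) + e_4·(1) = 0
L: e_1·(1) + e_2·(0) + e_3·(-2) + e_4·(-1) = 0
T: e_1·(0) + e_2·(1) + e_3·(0) + e_4·(-2) = 0
Solving this homogeneous linear system for the smallest-integer solution (first nonzero entry positive) gives (4, 4, 1, 2).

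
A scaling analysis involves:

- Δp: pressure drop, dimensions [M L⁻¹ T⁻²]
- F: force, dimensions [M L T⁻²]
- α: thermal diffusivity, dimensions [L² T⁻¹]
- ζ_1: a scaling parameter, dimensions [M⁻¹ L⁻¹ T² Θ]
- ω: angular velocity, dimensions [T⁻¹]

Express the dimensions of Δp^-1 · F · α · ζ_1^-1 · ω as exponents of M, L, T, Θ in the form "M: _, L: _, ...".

M: 1, L: 5, T: -4, Θ: -1

Collect each base-dimension exponent across the product:
  M: −(1) + (1) + (0) − (-1) + (0) = 1
  L: −(-1) + (1) + (2) − (-1) + (0) = 5
  T: −(-2) + (-2) + (-1) − (2) + (-1) = -4
  Θ: −(0) + (0) + (0) − (1) + (0) = -1
So the dimensions are [M L⁵ T⁻⁴ Θ⁻¹].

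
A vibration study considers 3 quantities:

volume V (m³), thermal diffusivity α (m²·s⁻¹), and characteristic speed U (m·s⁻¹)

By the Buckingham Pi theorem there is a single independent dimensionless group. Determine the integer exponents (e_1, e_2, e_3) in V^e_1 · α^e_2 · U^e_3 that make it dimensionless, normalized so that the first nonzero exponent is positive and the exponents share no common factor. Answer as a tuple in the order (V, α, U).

L: e_1·(3) + e_2·(2) + e_3·(1) = 0
T: e_1·(0) + e_2·(-1) + e_3·(-1) = 0
Solving this homogeneous linear system for the smallest-integer solution (first nonzero entry positive) gives (1, -3, 3).

(1, -3, 3)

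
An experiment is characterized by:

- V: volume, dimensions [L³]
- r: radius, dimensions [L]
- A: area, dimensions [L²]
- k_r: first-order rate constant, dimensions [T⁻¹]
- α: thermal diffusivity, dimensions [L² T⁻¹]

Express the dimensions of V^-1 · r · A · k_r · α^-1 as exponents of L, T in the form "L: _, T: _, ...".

L: -2, T: 0

Collect each base-dimension exponent across the product:
  L: −(3) + (1) + (2) + (0) − (2) = -2
  T: −(0) + (0) + (0) + (-1) − (-1) = 0
So the dimensions are [L⁻²].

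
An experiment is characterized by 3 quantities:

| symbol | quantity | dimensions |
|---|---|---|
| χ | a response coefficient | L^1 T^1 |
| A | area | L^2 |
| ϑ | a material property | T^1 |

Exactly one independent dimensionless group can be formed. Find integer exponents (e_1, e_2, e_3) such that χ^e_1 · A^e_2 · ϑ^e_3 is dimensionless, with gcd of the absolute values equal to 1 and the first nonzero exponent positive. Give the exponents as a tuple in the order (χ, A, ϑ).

L: e_1·(1) + e_2·(2) + e_3·(0) = 0
T: e_1·(1) + e_2·(0) + e_3·(1) = 0
Solving this homogeneous linear system for the smallest-integer solution (first nonzero entry positive) gives (2, -1, -2).

(2, -1, -2)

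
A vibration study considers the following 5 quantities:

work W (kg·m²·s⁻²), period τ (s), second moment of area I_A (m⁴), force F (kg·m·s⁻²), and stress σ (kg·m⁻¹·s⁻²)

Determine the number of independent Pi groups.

2

There are 5 variables and 3 base dimensions (M, L, T).
The dimension matrix has rank 3.
Independent dimensionless groups: 5 − 3 = 2.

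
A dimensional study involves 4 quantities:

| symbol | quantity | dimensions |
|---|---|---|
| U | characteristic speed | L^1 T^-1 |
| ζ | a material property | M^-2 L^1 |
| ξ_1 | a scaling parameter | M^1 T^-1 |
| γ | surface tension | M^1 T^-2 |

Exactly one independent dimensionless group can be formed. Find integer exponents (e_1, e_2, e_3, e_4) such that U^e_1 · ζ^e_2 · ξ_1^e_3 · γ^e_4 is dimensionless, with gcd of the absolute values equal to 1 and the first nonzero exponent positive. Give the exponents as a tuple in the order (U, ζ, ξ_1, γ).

(1, -1, -3, 1)

M: e_1·(0) + e_2·(-2) + e_3·(1) + e_4·(1) = 0
L: e_1·(1) + e_2·(1) + e_3·(0) + e_4·(0) = 0
T: e_1·(-1) + e_2·(0) + e_3·(-1) + e_4·(-2) = 0
Solving this homogeneous linear system for the smallest-integer solution (first nonzero entry positive) gives (1, -1, -3, 1).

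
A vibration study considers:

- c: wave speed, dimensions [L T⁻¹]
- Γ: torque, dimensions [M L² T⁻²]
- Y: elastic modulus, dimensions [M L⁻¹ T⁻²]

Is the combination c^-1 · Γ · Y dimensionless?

Sum the exponent of each base dimension across the product:
  M: −[c]_M + [Γ]_M + [Y]_M = −(0) + (1) + (1) = 2
  L: −[c]_L + [Γ]_L + [Y]_L = −(1) + (2) + (-1) = 0
  T: −[c]_T + [Γ]_T + [Y]_T = −(-1) + (-2) + (-2) = -3
Net dimensions [M² T⁻³] ≠ [1] — not dimensionless.

no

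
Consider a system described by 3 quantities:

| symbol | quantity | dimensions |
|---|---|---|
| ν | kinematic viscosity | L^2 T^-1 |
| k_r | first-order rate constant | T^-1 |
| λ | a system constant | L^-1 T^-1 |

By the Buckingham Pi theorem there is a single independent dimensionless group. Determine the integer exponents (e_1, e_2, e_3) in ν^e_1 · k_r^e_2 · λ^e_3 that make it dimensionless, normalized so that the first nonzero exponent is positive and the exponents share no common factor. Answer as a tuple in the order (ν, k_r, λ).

(1, -3, 2)

L: e_1·(2) + e_2·(0) + e_3·(-1) = 0
T: e_1·(-1) + e_2·(-1) + e_3·(-1) = 0
Solving this homogeneous linear system for the smallest-integer solution (first nonzero entry positive) gives (1, -3, 2).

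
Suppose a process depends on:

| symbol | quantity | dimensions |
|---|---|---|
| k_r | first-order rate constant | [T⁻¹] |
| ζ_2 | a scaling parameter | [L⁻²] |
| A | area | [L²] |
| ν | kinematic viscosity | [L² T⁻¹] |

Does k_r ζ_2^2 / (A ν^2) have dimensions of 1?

Sum the exponent of each base dimension across the product:
  L: [k_r]_L + 2·[ζ_2]_L − [A]_L − 2·[ν]_L = (0) + 2·(-2) − (2) − 2·(2) = -10
  T: [k_r]_T + 2·[ζ_2]_T − [A]_T − 2·[ν]_T = (-1) + 2·(0) − (0) − 2·(-1) = 1
Net dimensions [L⁻¹⁰ T] ≠ [1] — not dimensionless.

no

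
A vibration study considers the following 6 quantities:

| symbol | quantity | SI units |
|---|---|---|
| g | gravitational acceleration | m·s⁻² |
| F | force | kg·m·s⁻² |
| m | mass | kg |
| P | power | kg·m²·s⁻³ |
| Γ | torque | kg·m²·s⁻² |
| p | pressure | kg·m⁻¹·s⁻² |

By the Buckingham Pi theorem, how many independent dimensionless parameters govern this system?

There are 6 variables and 3 base dimensions (M, L, T).
The dimension matrix has rank 3.
Independent dimensionless groups: 6 − 3 = 3.

3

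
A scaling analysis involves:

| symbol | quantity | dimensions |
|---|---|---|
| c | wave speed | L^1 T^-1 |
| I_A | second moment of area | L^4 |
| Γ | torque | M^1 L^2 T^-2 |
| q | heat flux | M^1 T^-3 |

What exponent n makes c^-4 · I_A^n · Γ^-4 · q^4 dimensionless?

3

Balance the L exponent: (4)·n from I_A, plus −4·(1) − 4·(2) + 4·(0) = -12 from the rest, must sum to zero.
4n − 12 = 0, so n = 3.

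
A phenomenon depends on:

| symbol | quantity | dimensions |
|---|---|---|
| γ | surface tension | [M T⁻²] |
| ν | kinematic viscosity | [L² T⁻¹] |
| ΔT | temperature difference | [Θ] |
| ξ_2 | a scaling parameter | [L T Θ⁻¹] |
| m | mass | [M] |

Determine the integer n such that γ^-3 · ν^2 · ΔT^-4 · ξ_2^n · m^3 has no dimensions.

Balance the L exponent: (1)·n from ξ_2, plus −3·(0) + 2·(2) − 4·(0) + 3·(0) = 4 from the rest, must sum to zero.
n + 4 = 0, so n = -4.

-4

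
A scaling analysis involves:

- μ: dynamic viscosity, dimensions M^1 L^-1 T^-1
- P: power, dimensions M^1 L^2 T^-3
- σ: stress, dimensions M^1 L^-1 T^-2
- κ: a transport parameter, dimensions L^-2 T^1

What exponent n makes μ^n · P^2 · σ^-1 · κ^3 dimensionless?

-1

Balance the M exponent: (1)·n from μ, plus 2·(1) − (1) + 3·(0) = 1 from the rest, must sum to zero.
n + 1 = 0, so n = -1.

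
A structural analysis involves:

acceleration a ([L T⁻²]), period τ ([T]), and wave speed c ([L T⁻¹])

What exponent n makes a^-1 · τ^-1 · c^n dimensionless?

1

Balance the L exponent: (1)·n from c, plus −(1) − (0) = -1 from the rest, must sum to zero.
n − 1 = 0, so n = 1.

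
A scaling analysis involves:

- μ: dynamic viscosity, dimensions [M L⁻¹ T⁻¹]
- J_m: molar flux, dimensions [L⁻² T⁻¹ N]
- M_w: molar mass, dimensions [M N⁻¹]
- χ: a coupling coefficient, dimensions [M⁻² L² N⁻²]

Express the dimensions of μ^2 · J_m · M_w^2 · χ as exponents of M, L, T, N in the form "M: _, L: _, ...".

Collect each base-dimension exponent across the product:
  M: 2·(1) + (0) + 2·(1) + (-2) = 2
  L: 2·(-1) + (-2) + 2·(0) + (2) = -2
  T: 2·(-1) + (-1) + 2·(0) + (0) = -3
  N: 2·(0) + (1) + 2·(-1) + (-2) = -3
So the dimensions are [M² L⁻² T⁻³ N⁻³].

M: 2, L: -2, T: -3, N: -3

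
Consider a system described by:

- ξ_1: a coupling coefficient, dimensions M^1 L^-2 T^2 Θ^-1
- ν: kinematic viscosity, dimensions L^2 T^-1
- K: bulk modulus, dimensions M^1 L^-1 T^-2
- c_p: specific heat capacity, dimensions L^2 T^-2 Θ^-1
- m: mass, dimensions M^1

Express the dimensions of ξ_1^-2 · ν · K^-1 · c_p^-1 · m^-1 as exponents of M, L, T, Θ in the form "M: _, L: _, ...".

M: -4, L: 5, T: -1, Θ: 3

Collect each base-dimension exponent across the product:
  M: −2·(1) + (0) − (1) − (0) − (1) = -4
  L: −2·(-2) + (2) − (-1) − (2) − (0) = 5
  T: −2·(2) + (-1) − (-2) − (-2) − (0) = -1
  Θ: −2·(-1) + (0) − (0) − (-1) − (0) = 3
So the dimensions are [M⁻⁴ L⁵ T⁻¹ Θ³].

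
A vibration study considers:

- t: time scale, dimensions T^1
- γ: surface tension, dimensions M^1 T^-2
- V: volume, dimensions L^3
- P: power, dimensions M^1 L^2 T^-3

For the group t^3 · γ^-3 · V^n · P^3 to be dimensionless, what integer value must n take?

Balance the L exponent: (3)·n from V, plus 3·(0) − 3·(0) + 3·(2) = 6 from the rest, must sum to zero.
3n + 6 = 0, so n = -2.

-2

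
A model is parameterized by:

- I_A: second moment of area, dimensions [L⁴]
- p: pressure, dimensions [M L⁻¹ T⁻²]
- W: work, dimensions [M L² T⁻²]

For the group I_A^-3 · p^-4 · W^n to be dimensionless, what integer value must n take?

Balance the M exponent: (1)·n from W, plus −3·(0) − 4·(1) = -4 from the rest, must sum to zero.
n − 4 = 0, so n = 4.

4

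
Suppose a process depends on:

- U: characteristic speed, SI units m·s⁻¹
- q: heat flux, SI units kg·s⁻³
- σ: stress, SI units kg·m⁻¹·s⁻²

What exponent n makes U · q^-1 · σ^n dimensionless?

Balance the M exponent: (1)·n from σ, plus (0) − (1) = -1 from the rest, must sum to zero.
n − 1 = 0, so n = 1.

1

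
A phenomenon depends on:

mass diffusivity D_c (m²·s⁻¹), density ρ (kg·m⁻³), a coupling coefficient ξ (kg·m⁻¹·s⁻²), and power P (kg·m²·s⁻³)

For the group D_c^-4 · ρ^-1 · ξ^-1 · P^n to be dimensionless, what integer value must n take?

Balance the M exponent: (1)·n from P, plus −4·(0) − (1) − (1) = -2 from the rest, must sum to zero.
n − 2 = 0, so n = 2.

2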